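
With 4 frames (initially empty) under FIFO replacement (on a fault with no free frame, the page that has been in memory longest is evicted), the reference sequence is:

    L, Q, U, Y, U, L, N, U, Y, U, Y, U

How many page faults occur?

L: fault, frames [L]
Q: fault, frames [L, Q]
U: fault, frames [L, Q, U]
Y: fault, frames [L, Q, U, Y]
U: hit
L: hit
N: fault, evict L, frames [Q, U, Y, N]
U: hit
Y: hit
U: hit
Y: hit
U: hit
Page faults: 5.

5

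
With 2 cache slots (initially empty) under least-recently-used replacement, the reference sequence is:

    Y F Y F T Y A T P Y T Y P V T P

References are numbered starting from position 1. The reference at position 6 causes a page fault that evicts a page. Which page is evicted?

pos 1: Y -> miss, frames (Y)
pos 2: F -> miss, frames (Y F)
pos 3: Y -> hit
pos 4: F -> hit
pos 5: T -> miss, evict Y, frames (F T)
pos 6: Y -> miss, evict F, frames (T Y)
At position 6, page F is evicted.

F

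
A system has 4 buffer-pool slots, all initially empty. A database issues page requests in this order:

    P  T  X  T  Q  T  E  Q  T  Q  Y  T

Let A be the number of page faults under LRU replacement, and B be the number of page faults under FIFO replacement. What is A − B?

-1

Under LRU: F F F . F . F . . . F . → 6 faults.
Under FIFO: F F F . F . F . . . F F → 7 faults.
A − B = 6 − 7 = -1.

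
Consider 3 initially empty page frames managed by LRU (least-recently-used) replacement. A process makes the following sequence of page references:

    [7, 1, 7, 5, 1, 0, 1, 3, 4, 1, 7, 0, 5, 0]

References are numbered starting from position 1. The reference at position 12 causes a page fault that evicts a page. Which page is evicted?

4

pos 1: 7 -> fault, frames {7}
pos 2: 1 -> fault, frames {7,1}
pos 3: 7 -> hit
pos 4: 5 -> fault, frames {1,7,5}
pos 5: 1 -> hit
pos 6: 0 -> fault, evict 7, frames {5,1,0}
pos 7: 1 -> hit
pos 8: 3 -> fault, evict 5, frames {0,1,3}
pos 9: 4 -> fault, evict 0, frames {1,3,4}
pos 10: 1 -> hit
pos 11: 7 -> fault, evict 3, frames {4,1,7}
pos 12: 0 -> fault, evict 4, frames {1,7,0}
At position 12, page 4 is evicted.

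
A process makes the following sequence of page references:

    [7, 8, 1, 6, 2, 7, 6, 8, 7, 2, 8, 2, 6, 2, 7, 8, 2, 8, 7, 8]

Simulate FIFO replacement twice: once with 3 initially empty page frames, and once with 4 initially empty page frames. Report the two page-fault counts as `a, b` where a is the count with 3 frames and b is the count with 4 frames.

11, 7

3 frames: F F F F F F . F . . . . F F F F . . . . → 11 faults.
4 frames: F F F F F F . F . . . . . . . . . . . . → 7 faults.
7 < 11: adding a frame reduced faults, as is typical.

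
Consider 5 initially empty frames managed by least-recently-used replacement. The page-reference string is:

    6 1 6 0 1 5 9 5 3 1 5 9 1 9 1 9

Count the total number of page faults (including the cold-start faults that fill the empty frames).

6 -> miss, frames {6}
1 -> miss, frames {6,1}
6 -> hit
0 -> miss, frames {1,6,0}
1 -> hit
5 -> miss, frames {6,0,1,5}
9 -> miss, frames {6,0,1,5,9}
5 -> hit
3 -> miss, evict 6, frames {0,1,9,5,3}
1 -> hit
5 -> hit
9 -> hit
1 -> hit
9 -> hit
1 -> hit
9 -> hit
Page faults: 6.

6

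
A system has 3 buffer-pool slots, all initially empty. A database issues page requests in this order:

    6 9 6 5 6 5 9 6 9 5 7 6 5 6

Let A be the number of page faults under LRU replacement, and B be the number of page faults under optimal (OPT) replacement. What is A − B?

Under LRU: F F . F . . . . . . F F . . → 5 faults.
Under OPT: F F . F . . . . . . F . . . → 4 faults.
A − B = 5 − 4 = 1.

1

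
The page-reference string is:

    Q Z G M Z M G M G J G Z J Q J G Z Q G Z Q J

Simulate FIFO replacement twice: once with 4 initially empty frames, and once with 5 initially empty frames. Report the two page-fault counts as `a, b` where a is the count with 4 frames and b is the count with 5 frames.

4 frames: F F F F . . . . . F . . . F . . F . F . . . → 8 faults.
5 frames: F F F F . . . . . F . . . . . . . . . . . . → 5 faults.
5 < 8: adding a frame reduced faults, as is typical.

8, 5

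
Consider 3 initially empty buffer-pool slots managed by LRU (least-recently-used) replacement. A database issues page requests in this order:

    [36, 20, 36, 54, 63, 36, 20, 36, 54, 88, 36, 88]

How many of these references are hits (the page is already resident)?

5

36: fault, frames (36)
20: fault, frames (36 20)
36: hit
54: fault, frames (20 36 54)
63: fault, evict 20, frames (36 54 63)
36: hit
20: fault, evict 54, frames (63 36 20)
36: hit
54: fault, evict 63, frames (20 36 54)
88: fault, evict 20, frames (36 54 88)
36: hit
88: hit
Hits: 5.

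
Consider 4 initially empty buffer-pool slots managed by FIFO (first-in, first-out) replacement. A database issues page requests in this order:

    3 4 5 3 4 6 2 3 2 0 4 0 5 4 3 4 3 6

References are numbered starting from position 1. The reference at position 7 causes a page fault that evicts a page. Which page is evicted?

pos 1: 3 -> miss, frames (3)
pos 2: 4 -> miss, frames (3 4)
pos 3: 5 -> miss, frames (3 4 5)
pos 4: 3 -> hit
pos 5: 4 -> hit
pos 6: 6 -> miss, frames (3 4 5 6)
pos 7: 2 -> miss, evict 3, frames (4 5 6 2)
At position 7, page 3 is evicted.

3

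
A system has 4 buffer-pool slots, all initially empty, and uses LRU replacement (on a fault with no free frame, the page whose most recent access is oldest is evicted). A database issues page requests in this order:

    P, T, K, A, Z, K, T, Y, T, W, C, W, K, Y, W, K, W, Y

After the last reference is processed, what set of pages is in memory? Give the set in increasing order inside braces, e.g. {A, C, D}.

P → fault, frames {P}
T → fault, frames {P,T}
K → fault, frames {P,T,K}
A → fault, frames {P,T,K,A}
Z → fault, evict P, frames {T,K,A,Z}
K → hit
T → hit
Y → fault, evict A, frames {Z,K,T,Y}
T → hit
W → fault, evict Z, frames {K,Y,T,W}
C → fault, evict K, frames {Y,T,W,C}
W → hit
K → fault, evict Y, frames {T,C,W,K}
Y → fault, evict T, frames {C,W,K,Y}
W → hit
K → hit
W → hit
Y → hit

{C, K, W, Y}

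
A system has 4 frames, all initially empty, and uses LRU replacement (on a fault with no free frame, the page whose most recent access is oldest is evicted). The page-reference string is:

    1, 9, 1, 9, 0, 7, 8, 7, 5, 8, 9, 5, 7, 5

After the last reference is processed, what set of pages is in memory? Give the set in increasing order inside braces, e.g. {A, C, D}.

{5, 7, 8, 9}

1 -> fault, frames (1)
9 -> fault, frames (1 9)
1 -> hit
9 -> hit
0 -> fault, frames (1 9 0)
7 -> fault, frames (1 9 0 7)
8 -> fault, evict 1, frames (9 0 7 8)
7 -> hit
5 -> fault, evict 9, frames (0 8 7 5)
8 -> hit
9 -> fault, evict 0, frames (7 5 8 9)
5 -> hit
7 -> hit
5 -> hit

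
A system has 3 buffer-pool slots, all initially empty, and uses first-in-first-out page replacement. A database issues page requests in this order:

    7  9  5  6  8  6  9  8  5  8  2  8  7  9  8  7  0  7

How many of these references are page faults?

7 -> fault, frames {7}
9 -> fault, frames {7,9}
5 -> fault, frames {7,9,5}
6 -> fault, evict 7, frames {9,5,6}
8 -> fault, evict 9, frames {5,6,8}
6 -> hit
9 -> fault, evict 5, frames {6,8,9}
8 -> hit
5 -> fault, evict 6, frames {8,9,5}
8 -> hit
2 -> fault, evict 8, frames {9,5,2}
8 -> fault, evict 9, frames {5,2,8}
7 -> fault, evict 5, frames {2,8,7}
9 -> fault, evict 2, frames {8,7,9}
8 -> hit
7 -> hit
0 -> fault, evict 8, frames {7,9,0}
7 -> hit
Page faults: 12.

12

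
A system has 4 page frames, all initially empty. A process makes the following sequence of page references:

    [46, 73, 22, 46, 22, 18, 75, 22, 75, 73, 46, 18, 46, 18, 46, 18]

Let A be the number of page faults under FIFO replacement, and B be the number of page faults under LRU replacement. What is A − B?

Under FIFO: F F F . . F F . . . F . . . . . → 6 faults.
Under LRU: F F F . . F F . . F F F . . . . → 8 faults.
A − B = 6 − 8 = -2.

-2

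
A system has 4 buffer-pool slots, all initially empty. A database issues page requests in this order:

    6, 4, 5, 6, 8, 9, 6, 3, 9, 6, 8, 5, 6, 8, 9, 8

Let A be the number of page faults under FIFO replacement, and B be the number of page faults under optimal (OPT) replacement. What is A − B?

Under FIFO: F F F . F F F F . . . F . F F . → 10 faults.
Under OPT: F F F . F F . F . . . F . . . . → 7 faults.
A − B = 10 − 7 = 3.

3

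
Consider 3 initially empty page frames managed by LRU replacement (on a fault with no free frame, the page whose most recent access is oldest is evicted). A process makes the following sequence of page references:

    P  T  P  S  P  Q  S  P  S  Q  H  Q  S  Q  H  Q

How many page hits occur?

11

P -> miss, frames {P}
T -> miss, frames {P,T}
P -> hit
S -> miss, frames {T,P,S}
P -> hit
Q -> miss, evict T, frames {S,P,Q}
S -> hit
P -> hit
S -> hit
Q -> hit
H -> miss, evict P, frames {S,Q,H}
Q -> hit
S -> hit
Q -> hit
H -> hit
Q -> hit
Hits: 11.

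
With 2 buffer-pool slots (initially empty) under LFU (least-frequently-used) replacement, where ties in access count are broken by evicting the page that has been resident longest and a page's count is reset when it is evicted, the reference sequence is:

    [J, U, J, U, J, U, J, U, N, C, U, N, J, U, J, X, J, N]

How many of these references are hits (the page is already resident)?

J -> miss, frames [J]
U -> miss, frames [J, U]
J -> hit
U -> hit
J -> hit
U -> hit
J -> hit
U -> hit
N -> miss, evict J, frames [U, N]
C -> miss, evict N, frames [U, C]
U -> hit
N -> miss, evict C, frames [U, N]
J -> miss, evict N, frames [U, J]
U -> hit
J -> hit
X -> miss, evict J, frames [U, X]
J -> miss, evict X, frames [U, J]
N -> miss, evict J, frames [U, N]
Hits: 9.

9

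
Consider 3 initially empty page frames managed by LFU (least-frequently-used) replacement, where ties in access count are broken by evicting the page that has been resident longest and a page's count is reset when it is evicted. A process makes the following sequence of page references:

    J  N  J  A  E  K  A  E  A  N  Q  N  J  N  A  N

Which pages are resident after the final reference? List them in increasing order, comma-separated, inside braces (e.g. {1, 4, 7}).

J → miss, frames (J)
N → miss, frames (J N)
J → hit
A → miss, frames (J N A)
E → miss, evict N, frames (J A E)
K → miss, evict A, frames (J E K)
A → miss, evict E, frames (J K A)
E → miss, evict K, frames (J A E)
A → hit
N → miss, evict E, frames (J A N)
Q → miss, evict N, frames (J A Q)
N → miss, evict Q, frames (J A N)
J → hit
N → hit
A → hit
N → hit

{A, J, N}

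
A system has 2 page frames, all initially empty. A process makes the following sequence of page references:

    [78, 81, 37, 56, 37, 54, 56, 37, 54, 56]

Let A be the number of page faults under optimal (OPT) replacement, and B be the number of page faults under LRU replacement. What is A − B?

-2

Under OPT: F F F F . F . F . F → 7 faults.
Under LRU: F F F F . F F F F F → 9 faults.
A − B = 7 − 9 = -2.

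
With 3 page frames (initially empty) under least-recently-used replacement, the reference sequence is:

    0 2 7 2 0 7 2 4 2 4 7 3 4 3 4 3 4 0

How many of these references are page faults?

0 -> miss, frames [0]
2 -> miss, frames [0, 2]
7 -> miss, frames [0, 2, 7]
2 -> hit
0 -> hit
7 -> hit
2 -> hit
4 -> miss, evict 0, frames [7, 2, 4]
2 -> hit
4 -> hit
7 -> hit
3 -> miss, evict 2, frames [4, 7, 3]
4 -> hit
3 -> hit
4 -> hit
3 -> hit
4 -> hit
0 -> miss, evict 7, frames [3, 4, 0]
Page faults: 6.

6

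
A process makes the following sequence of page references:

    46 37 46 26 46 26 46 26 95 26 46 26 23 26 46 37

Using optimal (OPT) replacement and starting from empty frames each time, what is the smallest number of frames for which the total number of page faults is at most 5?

4

f=1: 16 faults
f=2: 8 faults
f=3: 6 faults
f=4: 5 faults
f=5: 5 faults
Smallest f with faults ≤ 5 is 4.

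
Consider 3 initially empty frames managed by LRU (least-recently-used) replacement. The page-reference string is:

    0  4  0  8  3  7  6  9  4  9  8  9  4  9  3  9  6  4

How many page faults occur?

12

0 -> miss, frames (0)
4 -> miss, frames (0 4)
0 -> hit
8 -> miss, frames (4 0 8)
3 -> miss, evict 4, frames (0 8 3)
7 -> miss, evict 0, frames (8 3 7)
6 -> miss, evict 8, frames (3 7 6)
9 -> miss, evict 3, frames (7 6 9)
4 -> miss, evict 7, frames (6 9 4)
9 -> hit
8 -> miss, evict 6, frames (4 9 8)
9 -> hit
4 -> hit
9 -> hit
3 -> miss, evict 8, frames (4 9 3)
9 -> hit
6 -> miss, evict 4, frames (3 9 6)
4 -> miss, evict 3, frames (9 6 4)
Page faults: 12.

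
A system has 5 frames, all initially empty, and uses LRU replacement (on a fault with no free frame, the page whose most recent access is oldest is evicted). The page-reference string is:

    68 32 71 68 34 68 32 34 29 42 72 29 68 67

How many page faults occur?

9

68 -> miss, frames (68)
32 -> miss, frames (68 32)
71 -> miss, frames (68 32 71)
68 -> hit
34 -> miss, frames (32 71 68 34)
68 -> hit
32 -> hit
34 -> hit
29 -> miss, frames (71 68 32 34 29)
42 -> miss, evict 71, frames (68 32 34 29 42)
72 -> miss, evict 68, frames (32 34 29 42 72)
29 -> hit
68 -> miss, evict 32, frames (34 42 72 29 68)
67 -> miss, evict 34, frames (42 72 29 68 67)
Page faults: 9.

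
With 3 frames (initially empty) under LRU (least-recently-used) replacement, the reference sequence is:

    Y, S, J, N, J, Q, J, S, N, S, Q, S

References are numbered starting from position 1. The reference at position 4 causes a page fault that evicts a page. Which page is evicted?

Y

pos 1: Y: miss, frames {Y}
pos 2: S: miss, frames {Y,S}
pos 3: J: miss, frames {Y,S,J}
pos 4: N: miss, evict Y, frames {S,J,N}
At position 4, page Y is evicted.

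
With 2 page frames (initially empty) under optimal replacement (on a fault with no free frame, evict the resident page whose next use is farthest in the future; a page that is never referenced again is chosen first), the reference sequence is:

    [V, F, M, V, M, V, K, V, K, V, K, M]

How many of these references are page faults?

5

V → miss, frames {V}
F → miss, frames {V,F}
M → miss, evict F, frames {V,M}
V → hit
M → hit
V → hit
K → miss, evict M, frames {V,K}
V → hit
K → hit
V → hit
K → hit
M → miss, evict K, frames {V,M}
Page faults: 5.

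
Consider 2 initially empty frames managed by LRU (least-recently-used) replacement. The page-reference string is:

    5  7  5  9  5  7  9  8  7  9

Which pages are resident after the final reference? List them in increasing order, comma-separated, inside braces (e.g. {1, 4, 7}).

{7, 9}

5 → fault, frames {5}
7 → fault, frames {5,7}
5 → hit
9 → fault, evict 7, frames {5,9}
5 → hit
7 → fault, evict 9, frames {5,7}
9 → fault, evict 5, frames {7,9}
8 → fault, evict 7, frames {9,8}
7 → fault, evict 9, frames {8,7}
9 → fault, evict 8, frames {7,9}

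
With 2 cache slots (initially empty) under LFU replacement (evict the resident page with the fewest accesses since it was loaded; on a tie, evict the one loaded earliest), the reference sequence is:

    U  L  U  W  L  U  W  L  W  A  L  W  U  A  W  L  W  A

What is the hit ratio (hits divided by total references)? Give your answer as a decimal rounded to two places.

0.17

U -> fault, frames [U]
L -> fault, frames [U, L]
U -> hit
W -> fault, evict L, frames [U, W]
L -> fault, evict W, frames [U, L]
U -> hit
W -> fault, evict L, frames [U, W]
L -> fault, evict W, frames [U, L]
W -> fault, evict L, frames [U, W]
A -> fault, evict W, frames [U, A]
L -> fault, evict A, frames [U, L]
W -> fault, evict L, frames [U, W]
U -> hit
A -> fault, evict W, frames [U, A]
W -> fault, evict A, frames [U, W]
L -> fault, evict W, frames [U, L]
W -> fault, evict L, frames [U, W]
A -> fault, evict W, frames [U, A]
Hits: 3 of 18 references → 3/18 = 0.1667.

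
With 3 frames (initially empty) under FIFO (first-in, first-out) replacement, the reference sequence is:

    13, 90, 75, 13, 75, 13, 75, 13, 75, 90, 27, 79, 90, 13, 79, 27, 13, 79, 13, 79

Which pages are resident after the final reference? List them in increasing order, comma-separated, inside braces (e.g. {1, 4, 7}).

13 -> miss, frames (13)
90 -> miss, frames (13 90)
75 -> miss, frames (13 90 75)
13 -> hit
75 -> hit
13 -> hit
75 -> hit
13 -> hit
75 -> hit
90 -> hit
27 -> miss, evict 13, frames (90 75 27)
79 -> miss, evict 90, frames (75 27 79)
90 -> miss, evict 75, frames (27 79 90)
13 -> miss, evict 27, frames (79 90 13)
79 -> hit
27 -> miss, evict 79, frames (90 13 27)
13 -> hit
79 -> miss, evict 90, frames (13 27 79)
13 -> hit
79 -> hit

{13, 27, 79}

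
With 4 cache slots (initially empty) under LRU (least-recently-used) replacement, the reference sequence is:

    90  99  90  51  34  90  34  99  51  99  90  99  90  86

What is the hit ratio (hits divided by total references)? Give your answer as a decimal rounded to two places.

90 -> fault, frames [90]
99 -> fault, frames [90, 99]
90 -> hit
51 -> fault, frames [99, 90, 51]
34 -> fault, frames [99, 90, 51, 34]
90 -> hit
34 -> hit
99 -> hit
51 -> hit
99 -> hit
90 -> hit
99 -> hit
90 -> hit
86 -> fault, evict 34, frames [51, 99, 90, 86]
Hits: 9 of 14 references → 9/14 = 0.6429.

0.64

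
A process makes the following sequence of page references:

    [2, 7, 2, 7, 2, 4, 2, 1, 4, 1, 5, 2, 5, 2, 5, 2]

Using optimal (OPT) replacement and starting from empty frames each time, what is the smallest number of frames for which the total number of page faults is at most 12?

f=1: 16 faults
f=2: 6 faults
f=3: 5 faults
f=4: 5 faults
f=5: 5 faults
Smallest f with faults ≤ 12 is 2.

2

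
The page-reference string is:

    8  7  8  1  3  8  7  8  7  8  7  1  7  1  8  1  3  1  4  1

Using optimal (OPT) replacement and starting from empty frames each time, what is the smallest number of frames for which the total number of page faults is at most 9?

f=1: 20 faults
f=2: 9 faults
f=3: 7 faults
f=4: 5 faults
f=5: 5 faults
Smallest f with faults ≤ 9 is 2.

2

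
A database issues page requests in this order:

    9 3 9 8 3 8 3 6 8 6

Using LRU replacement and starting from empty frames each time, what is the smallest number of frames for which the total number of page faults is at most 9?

f=1: 10 faults
f=2: 6 faults
f=3: 4 faults
f=4: 4 faults
Smallest f with faults ≤ 9 is 2.

2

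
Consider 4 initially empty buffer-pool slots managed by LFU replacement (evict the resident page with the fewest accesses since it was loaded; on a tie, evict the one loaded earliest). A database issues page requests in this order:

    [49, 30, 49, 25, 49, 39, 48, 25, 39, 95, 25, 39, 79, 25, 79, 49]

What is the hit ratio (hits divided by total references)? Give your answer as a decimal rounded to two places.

49 → miss, frames (49)
30 → miss, frames (49 30)
49 → hit
25 → miss, frames (49 30 25)
49 → hit
39 → miss, frames (49 30 25 39)
48 → miss, evict 30, frames (49 25 39 48)
25 → hit
39 → hit
95 → miss, evict 48, frames (49 25 39 95)
25 → hit
39 → hit
79 → miss, evict 95, frames (49 25 39 79)
25 → hit
79 → hit
49 → hit
Hits: 9 of 16 references → 9/16 = 0.5625.

0.56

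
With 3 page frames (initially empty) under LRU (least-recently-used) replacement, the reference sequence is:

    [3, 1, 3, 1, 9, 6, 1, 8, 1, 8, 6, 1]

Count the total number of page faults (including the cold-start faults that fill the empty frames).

5

3: fault, frames [3]
1: fault, frames [3, 1]
3: hit
1: hit
9: fault, frames [3, 1, 9]
6: fault, evict 3, frames [1, 9, 6]
1: hit
8: fault, evict 9, frames [6, 1, 8]
1: hit
8: hit
6: hit
1: hit
Page faults: 5.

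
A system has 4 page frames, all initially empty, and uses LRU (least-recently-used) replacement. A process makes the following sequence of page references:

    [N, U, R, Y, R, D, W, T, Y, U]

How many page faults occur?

N → fault, frames [N]
U → fault, frames [N, U]
R → fault, frames [N, U, R]
Y → fault, frames [N, U, R, Y]
R → hit
D → fault, evict N, frames [U, Y, R, D]
W → fault, evict U, frames [Y, R, D, W]
T → fault, evict Y, frames [R, D, W, T]
Y → fault, evict R, frames [D, W, T, Y]
U → fault, evict D, frames [W, T, Y, U]
Page faults: 9.

9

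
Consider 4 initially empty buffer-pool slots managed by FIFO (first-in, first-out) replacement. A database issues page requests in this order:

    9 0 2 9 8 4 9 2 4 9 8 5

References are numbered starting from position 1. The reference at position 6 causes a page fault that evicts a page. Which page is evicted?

pos 1: 9 -> miss, frames (9)
pos 2: 0 -> miss, frames (9 0)
pos 3: 2 -> miss, frames (9 0 2)
pos 4: 9 -> hit
pos 5: 8 -> miss, frames (9 0 2 8)
pos 6: 4 -> miss, evict 9, frames (0 2 8 4)
At position 6, page 9 is evicted.

9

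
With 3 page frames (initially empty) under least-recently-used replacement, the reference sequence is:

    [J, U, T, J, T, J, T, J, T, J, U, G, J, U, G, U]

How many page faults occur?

4

J: miss, frames [J]
U: miss, frames [J, U]
T: miss, frames [J, U, T]
J: hit
T: hit
J: hit
T: hit
J: hit
T: hit
J: hit
U: hit
G: miss, evict T, frames [J, U, G]
J: hit
U: hit
G: hit
U: hit
Page faults: 4.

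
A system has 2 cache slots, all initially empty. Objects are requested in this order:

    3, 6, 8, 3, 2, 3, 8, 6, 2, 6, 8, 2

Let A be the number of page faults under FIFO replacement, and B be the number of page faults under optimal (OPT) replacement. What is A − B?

2

Under FIFO: F F F F F . F F F . F . → 9 faults.
Under OPT: F F F . F . F F . . F . → 7 faults.
A − B = 9 − 7 = 2.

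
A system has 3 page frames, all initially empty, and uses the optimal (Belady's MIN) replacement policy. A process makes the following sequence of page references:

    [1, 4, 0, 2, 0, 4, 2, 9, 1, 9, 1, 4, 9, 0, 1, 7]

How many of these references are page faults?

8

1: miss, frames [1]
4: miss, frames [1, 4]
0: miss, frames [1, 4, 0]
2: miss, evict 1, frames [4, 0, 2]
0: hit
4: hit
2: hit
9: miss, evict 2, frames [4, 0, 9]
1: miss, evict 0, frames [4, 9, 1]
9: hit
1: hit
4: hit
9: hit
0: miss, evict 9, frames [4, 1, 0]
1: hit
7: miss, evict 0, frames [4, 1, 7]
Page faults: 8.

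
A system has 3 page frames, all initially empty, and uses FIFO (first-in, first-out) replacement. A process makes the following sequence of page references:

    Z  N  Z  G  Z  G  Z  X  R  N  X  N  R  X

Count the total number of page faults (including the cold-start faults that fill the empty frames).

Z: fault, frames (Z)
N: fault, frames (Z N)
Z: hit
G: fault, frames (Z N G)
Z: hit
G: hit
Z: hit
X: fault, evict Z, frames (N G X)
R: fault, evict N, frames (G X R)
N: fault, evict G, frames (X R N)
X: hit
N: hit
R: hit
X: hit
Page faults: 6.

6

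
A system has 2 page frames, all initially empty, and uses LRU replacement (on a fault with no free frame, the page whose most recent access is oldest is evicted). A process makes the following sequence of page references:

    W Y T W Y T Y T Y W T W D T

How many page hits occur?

4

W -> fault, frames {W}
Y -> fault, frames {W,Y}
T -> fault, evict W, frames {Y,T}
W -> fault, evict Y, frames {T,W}
Y -> fault, evict T, frames {W,Y}
T -> fault, evict W, frames {Y,T}
Y -> hit
T -> hit
Y -> hit
W -> fault, evict T, frames {Y,W}
T -> fault, evict Y, frames {W,T}
W -> hit
D -> fault, evict T, frames {W,D}
T -> fault, evict W, frames {D,T}
Hits: 4.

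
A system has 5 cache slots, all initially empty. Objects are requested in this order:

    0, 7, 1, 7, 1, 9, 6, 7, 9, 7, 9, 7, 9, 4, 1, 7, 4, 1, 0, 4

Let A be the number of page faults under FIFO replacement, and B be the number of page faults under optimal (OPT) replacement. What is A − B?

Under FIFO: F F F . . F F . . . . . . F . . . . F . → 7 faults.
Under OPT: F F F . . F F . . . . . . F . . . . . . → 6 faults.
A − B = 7 − 6 = 1.

1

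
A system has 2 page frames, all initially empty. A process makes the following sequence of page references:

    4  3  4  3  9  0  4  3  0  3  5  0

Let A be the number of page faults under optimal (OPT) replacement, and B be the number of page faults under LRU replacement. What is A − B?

-3

Under OPT: F F . . F F . F . . F . → 6 faults.
Under LRU: F F . . F F F F F . F F → 9 faults.
A − B = 6 − 9 = -3.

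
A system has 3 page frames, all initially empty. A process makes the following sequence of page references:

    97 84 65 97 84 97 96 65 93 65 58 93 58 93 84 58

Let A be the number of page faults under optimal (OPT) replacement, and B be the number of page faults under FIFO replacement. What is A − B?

Under OPT: F F F . . . F . F . F . . . . . → 6 faults.
Under FIFO: F F F . . . F . F . F . . . F . → 7 faults.
A − B = 6 − 7 = -1.

-1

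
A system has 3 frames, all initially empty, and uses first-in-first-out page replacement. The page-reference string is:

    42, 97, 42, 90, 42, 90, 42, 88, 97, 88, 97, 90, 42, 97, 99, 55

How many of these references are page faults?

42 → fault, frames {42}
97 → fault, frames {42,97}
42 → hit
90 → fault, frames {42,97,90}
42 → hit
90 → hit
42 → hit
88 → fault, evict 42, frames {97,90,88}
97 → hit
88 → hit
97 → hit
90 → hit
42 → fault, evict 97, frames {90,88,42}
97 → fault, evict 90, frames {88,42,97}
99 → fault, evict 88, frames {42,97,99}
55 → fault, evict 42, frames {97,99,55}
Page faults: 8.

8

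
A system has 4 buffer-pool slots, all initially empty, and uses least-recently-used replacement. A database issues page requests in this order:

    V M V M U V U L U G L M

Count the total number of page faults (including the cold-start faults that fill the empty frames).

V: miss, frames [V]
M: miss, frames [V, M]
V: hit
M: hit
U: miss, frames [V, M, U]
V: hit
U: hit
L: miss, frames [M, V, U, L]
U: hit
G: miss, evict M, frames [V, L, U, G]
L: hit
M: miss, evict V, frames [U, G, L, M]
Page faults: 6.

6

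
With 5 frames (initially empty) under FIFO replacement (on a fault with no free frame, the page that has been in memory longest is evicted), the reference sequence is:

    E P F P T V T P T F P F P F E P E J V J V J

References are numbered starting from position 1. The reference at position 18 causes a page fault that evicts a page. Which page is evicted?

pos 1: E → fault, frames [E]
pos 2: P → fault, frames [E, P]
pos 3: F → fault, frames [E, P, F]
pos 4: P → hit
pos 5: T → fault, frames [E, P, F, T]
pos 6: V → fault, frames [E, P, F, T, V]
pos 7: T → hit
pos 8: P → hit
pos 9: T → hit
pos 10: F → hit
pos 11: P → hit
pos 12: F → hit
pos 13: P → hit
pos 14: F → hit
pos 15: E → hit
pos 16: P → hit
pos 17: E → hit
pos 18: J → fault, evict E, frames [P, F, T, V, J]
At position 18, page E is evicted.

E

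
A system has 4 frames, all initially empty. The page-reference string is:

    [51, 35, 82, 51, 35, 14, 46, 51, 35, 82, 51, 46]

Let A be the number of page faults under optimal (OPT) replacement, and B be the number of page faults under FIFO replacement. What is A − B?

Under OPT: F F F . . F F . . . . . → 5 faults.
Under FIFO: F F F . . F F F F F . . → 8 faults.
A − B = 5 − 8 = -3.

-3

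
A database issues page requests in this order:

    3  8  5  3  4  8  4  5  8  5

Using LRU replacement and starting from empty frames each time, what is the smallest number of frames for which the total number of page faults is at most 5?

f=1: 10 faults
f=2: 8 faults
f=3: 6 faults
f=4: 4 faults
Smallest f with faults ≤ 5 is 4.

4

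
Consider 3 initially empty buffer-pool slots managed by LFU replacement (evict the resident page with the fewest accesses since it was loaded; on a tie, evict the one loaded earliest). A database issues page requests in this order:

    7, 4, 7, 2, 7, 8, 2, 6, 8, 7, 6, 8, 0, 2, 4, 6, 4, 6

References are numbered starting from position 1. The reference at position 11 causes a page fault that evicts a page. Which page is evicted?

8

pos 1: 7 → fault, frames {7}
pos 2: 4 → fault, frames {7,4}
pos 3: 7 → hit
pos 4: 2 → fault, frames {7,4,2}
pos 5: 7 → hit
pos 6: 8 → fault, evict 4, frames {7,2,8}
pos 7: 2 → hit
pos 8: 6 → fault, evict 8, frames {7,2,6}
pos 9: 8 → fault, evict 6, frames {7,2,8}
pos 10: 7 → hit
pos 11: 6 → fault, evict 8, frames {7,2,6}
At position 11, page 8 is evicted.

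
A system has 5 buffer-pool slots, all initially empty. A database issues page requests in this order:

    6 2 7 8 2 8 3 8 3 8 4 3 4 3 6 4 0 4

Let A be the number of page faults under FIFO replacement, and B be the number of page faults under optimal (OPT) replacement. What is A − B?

1

Under FIFO: F F F F . . F . . . F . . . F . F . → 8 faults.
Under OPT: F F F F . . F . . . F . . . . . F . → 7 faults.
A − B = 8 − 7 = 1.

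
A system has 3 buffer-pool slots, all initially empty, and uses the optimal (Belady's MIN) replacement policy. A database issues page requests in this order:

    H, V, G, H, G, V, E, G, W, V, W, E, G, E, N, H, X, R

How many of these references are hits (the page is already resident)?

H → miss, frames [H]
V → miss, frames [H, V]
G → miss, frames [H, V, G]
H → hit
G → hit
V → hit
E → miss, evict H, frames [V, G, E]
G → hit
W → miss, evict G, frames [V, E, W]
V → hit
W → hit
E → hit
G → miss, evict W, frames [V, E, G]
E → hit
N → miss, evict G, frames [V, E, N]
H → miss, evict N, frames [V, E, H]
X → miss, evict H, frames [V, E, X]
R → miss, evict X, frames [V, E, R]
Hits: 8.

8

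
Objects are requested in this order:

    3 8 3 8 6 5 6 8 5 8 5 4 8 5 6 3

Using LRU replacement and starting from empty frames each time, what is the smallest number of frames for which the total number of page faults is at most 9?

3

f=1: 16 faults
f=2: 11 faults
f=3: 7 faults
f=4: 6 faults
f=5: 5 faults
Smallest f with faults ≤ 9 is 3.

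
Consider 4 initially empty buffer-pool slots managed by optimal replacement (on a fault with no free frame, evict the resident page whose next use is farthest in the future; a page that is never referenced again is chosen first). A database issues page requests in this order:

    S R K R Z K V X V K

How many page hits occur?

4

S -> fault, frames (S)
R -> fault, frames (S R)
K -> fault, frames (S R K)
R -> hit
Z -> fault, frames (S R K Z)
K -> hit
V -> fault, evict Z, frames (S R K V)
X -> fault, evict R, frames (S K V X)
V -> hit
K -> hit
Hits: 4.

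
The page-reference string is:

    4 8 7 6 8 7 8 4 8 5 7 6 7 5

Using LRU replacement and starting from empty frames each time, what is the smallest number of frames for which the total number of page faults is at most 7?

4

f=1: 14 faults
f=2: 11 faults
f=3: 8 faults
f=4: 6 faults
f=5: 5 faults
Smallest f with faults ≤ 7 is 4.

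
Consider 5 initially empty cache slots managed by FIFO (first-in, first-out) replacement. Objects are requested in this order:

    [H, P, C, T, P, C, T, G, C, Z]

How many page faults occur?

H -> miss, frames (H)
P -> miss, frames (H P)
C -> miss, frames (H P C)
T -> miss, frames (H P C T)
P -> hit
C -> hit
T -> hit
G -> miss, frames (H P C T G)
C -> hit
Z -> miss, evict H, frames (P C T G Z)
Page faults: 6.

6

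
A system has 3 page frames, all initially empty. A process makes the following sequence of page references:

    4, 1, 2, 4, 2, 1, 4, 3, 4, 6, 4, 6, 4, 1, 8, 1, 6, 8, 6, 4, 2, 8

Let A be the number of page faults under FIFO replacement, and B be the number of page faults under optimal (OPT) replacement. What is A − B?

2

Under FIFO: F F F . . . . F F F . . . F F . . . . F F . → 10 faults.
Under OPT: F F F . . . . F . F . . . . F . . . . F F . → 8 faults.
A − B = 10 − 8 = 2.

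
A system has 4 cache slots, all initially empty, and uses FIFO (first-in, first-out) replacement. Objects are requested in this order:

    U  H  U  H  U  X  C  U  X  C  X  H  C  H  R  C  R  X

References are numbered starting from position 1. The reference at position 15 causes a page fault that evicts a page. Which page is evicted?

U

pos 1: U -> miss, frames (U)
pos 2: H -> miss, frames (U H)
pos 3: U -> hit
pos 4: H -> hit
pos 5: U -> hit
pos 6: X -> miss, frames (U H X)
pos 7: C -> miss, frames (U H X C)
pos 8: U -> hit
pos 9: X -> hit
pos 10: C -> hit
pos 11: X -> hit
pos 12: H -> hit
pos 13: C -> hit
pos 14: H -> hit
pos 15: R -> miss, evict U, frames (H X C R)
At position 15, page U is evicted.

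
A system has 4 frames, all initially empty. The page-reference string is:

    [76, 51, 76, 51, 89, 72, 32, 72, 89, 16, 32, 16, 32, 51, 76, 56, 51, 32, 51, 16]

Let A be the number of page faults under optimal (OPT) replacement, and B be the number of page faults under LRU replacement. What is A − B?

Under OPT: F F . . F F F . . F . . . . F F . . . . → 8 faults.
Under LRU: F F . . F F F . . F . . . F F F . . . F → 10 faults.
A − B = 8 − 10 = -2.

-2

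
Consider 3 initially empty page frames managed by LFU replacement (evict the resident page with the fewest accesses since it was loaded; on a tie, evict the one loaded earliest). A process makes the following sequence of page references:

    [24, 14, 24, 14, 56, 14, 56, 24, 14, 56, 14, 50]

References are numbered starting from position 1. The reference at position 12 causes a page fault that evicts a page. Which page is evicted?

pos 1: 24: fault, frames {24}
pos 2: 14: fault, frames {24,14}
pos 3: 24: hit
pos 4: 14: hit
pos 5: 56: fault, frames {24,14,56}
pos 6: 14: hit
pos 7: 56: hit
pos 8: 24: hit
pos 9: 14: hit
pos 10: 56: hit
pos 11: 14: hit
pos 12: 50: fault, evict 24, frames {14,56,50}
At position 12, page 24 is evicted.

24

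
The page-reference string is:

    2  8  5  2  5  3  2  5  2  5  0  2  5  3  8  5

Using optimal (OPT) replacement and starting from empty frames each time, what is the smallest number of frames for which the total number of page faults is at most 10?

2

f=1: 16 faults
f=2: 9 faults
f=3: 7 faults
f=4: 6 faults
f=5: 5 faults
Smallest f with faults ≤ 10 is 2.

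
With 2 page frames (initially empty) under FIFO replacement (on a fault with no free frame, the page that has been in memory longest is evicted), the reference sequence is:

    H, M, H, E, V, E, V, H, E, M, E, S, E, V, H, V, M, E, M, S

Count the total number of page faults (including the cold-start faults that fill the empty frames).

14

H → miss, frames [H]
M → miss, frames [H, M]
H → hit
E → miss, evict H, frames [M, E]
V → miss, evict M, frames [E, V]
E → hit
V → hit
H → miss, evict E, frames [V, H]
E → miss, evict V, frames [H, E]
M → miss, evict H, frames [E, M]
E → hit
S → miss, evict E, frames [M, S]
E → miss, evict M, frames [S, E]
V → miss, evict S, frames [E, V]
H → miss, evict E, frames [V, H]
V → hit
M → miss, evict V, frames [H, M]
E → miss, evict H, frames [M, E]
M → hit
S → miss, evict M, frames [E, S]
Page faults: 14.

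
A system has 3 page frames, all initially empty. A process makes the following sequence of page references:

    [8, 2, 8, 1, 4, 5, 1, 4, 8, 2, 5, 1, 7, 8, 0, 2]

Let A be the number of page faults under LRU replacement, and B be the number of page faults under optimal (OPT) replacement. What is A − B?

3

Under LRU: F F . F F F . . F F F F F F F F → 13 faults.
Under OPT: F F . F F F . . F F . . F F F . → 10 faults.
A − B = 13 − 10 = 3.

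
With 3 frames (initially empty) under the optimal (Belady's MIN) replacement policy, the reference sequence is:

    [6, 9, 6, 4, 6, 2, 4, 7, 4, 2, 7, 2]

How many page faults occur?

5

6 -> miss, frames {6}
9 -> miss, frames {6,9}
6 -> hit
4 -> miss, frames {6,9,4}
6 -> hit
2 -> miss, evict 9, frames {6,4,2}
4 -> hit
7 -> miss, evict 6, frames {4,2,7}
4 -> hit
2 -> hit
7 -> hit
2 -> hit
Page faults: 5.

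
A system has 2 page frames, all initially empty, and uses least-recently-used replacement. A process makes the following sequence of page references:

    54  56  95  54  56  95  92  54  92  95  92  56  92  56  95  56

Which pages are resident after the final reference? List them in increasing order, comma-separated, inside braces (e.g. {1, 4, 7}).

54 → miss, frames (54)
56 → miss, frames (54 56)
95 → miss, evict 54, frames (56 95)
54 → miss, evict 56, frames (95 54)
56 → miss, evict 95, frames (54 56)
95 → miss, evict 54, frames (56 95)
92 → miss, evict 56, frames (95 92)
54 → miss, evict 95, frames (92 54)
92 → hit
95 → miss, evict 54, frames (92 95)
92 → hit
56 → miss, evict 95, frames (92 56)
92 → hit
56 → hit
95 → miss, evict 92, frames (56 95)
56 → hit

{56, 95}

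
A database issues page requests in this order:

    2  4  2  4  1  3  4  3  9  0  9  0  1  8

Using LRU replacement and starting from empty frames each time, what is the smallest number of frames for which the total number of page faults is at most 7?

5

f=1: 14 faults
f=2: 9 faults
f=3: 8 faults
f=4: 8 faults
f=5: 7 faults
f=6: 7 faults
f=7: 7 faults
Smallest f with faults ≤ 7 is 5.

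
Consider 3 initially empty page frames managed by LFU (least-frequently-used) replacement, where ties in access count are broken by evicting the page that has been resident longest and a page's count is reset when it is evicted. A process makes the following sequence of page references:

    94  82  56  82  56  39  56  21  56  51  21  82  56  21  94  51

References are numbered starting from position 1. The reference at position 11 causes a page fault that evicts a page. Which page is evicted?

51

pos 1: 94 → miss, frames [94]
pos 2: 82 → miss, frames [94, 82]
pos 3: 56 → miss, frames [94, 82, 56]
pos 4: 82 → hit
pos 5: 56 → hit
pos 6: 39 → miss, evict 94, frames [82, 56, 39]
pos 7: 56 → hit
pos 8: 21 → miss, evict 39, frames [82, 56, 21]
pos 9: 56 → hit
pos 10: 51 → miss, evict 21, frames [82, 56, 51]
pos 11: 21 → miss, evict 51, frames [82, 56, 21]
At position 11, page 51 is evicted.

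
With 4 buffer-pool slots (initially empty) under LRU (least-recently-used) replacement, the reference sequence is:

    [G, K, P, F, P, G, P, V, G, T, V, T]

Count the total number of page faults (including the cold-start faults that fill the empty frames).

6

G → miss, frames {G}
K → miss, frames {G,K}
P → miss, frames {G,K,P}
F → miss, frames {G,K,P,F}
P → hit
G → hit
P → hit
V → miss, evict K, frames {F,G,P,V}
G → hit
T → miss, evict F, frames {P,V,G,T}
V → hit
T → hit
Page faults: 6.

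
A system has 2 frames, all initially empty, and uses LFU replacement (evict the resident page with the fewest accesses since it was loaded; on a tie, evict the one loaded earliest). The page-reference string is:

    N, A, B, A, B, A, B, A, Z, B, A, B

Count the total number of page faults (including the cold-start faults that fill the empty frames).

5

N → fault, frames {N}
A → fault, frames {N,A}
B → fault, evict N, frames {A,B}
A → hit
B → hit
A → hit
B → hit
A → hit
Z → fault, evict B, frames {A,Z}
B → fault, evict Z, frames {A,B}
A → hit
B → hit
Page faults: 5.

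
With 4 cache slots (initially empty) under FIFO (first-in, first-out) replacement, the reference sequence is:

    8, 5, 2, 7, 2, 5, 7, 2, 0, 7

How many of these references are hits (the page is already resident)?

5

8 → miss, frames [8]
5 → miss, frames [8, 5]
2 → miss, frames [8, 5, 2]
7 → miss, frames [8, 5, 2, 7]
2 → hit
5 → hit
7 → hit
2 → hit
0 → miss, evict 8, frames [5, 2, 7, 0]
7 → hit
Hits: 5.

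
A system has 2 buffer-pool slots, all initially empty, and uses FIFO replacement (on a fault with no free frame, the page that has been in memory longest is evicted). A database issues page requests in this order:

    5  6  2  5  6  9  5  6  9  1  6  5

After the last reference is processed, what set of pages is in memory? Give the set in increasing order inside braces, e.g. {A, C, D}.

5: fault, frames {5}
6: fault, frames {5,6}
2: fault, evict 5, frames {6,2}
5: fault, evict 6, frames {2,5}
6: fault, evict 2, frames {5,6}
9: fault, evict 5, frames {6,9}
5: fault, evict 6, frames {9,5}
6: fault, evict 9, frames {5,6}
9: fault, evict 5, frames {6,9}
1: fault, evict 6, frames {9,1}
6: fault, evict 9, frames {1,6}
5: fault, evict 1, frames {6,5}

{5, 6}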